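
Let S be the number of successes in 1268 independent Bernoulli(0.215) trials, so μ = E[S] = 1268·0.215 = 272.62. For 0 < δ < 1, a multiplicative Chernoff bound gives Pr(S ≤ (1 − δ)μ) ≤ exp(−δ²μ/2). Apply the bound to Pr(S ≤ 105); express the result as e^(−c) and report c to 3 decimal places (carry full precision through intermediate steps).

51.530

Write 105 = (1 − δ)μ, so δ = 1 − 105/272.62 = 0.6148485…
Then the exponent is δ²μ/2 = (μ − 105)²/(2μ) = 51.530453.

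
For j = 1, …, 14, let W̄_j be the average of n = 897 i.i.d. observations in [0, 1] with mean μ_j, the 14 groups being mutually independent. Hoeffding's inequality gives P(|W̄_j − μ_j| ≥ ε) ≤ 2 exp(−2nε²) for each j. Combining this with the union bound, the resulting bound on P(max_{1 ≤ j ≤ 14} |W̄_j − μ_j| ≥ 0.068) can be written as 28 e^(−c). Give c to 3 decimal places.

Union bound over the 14 events: P(max_{1 ≤ j ≤ 14} |W̄_j − μ_j| ≥ 0.068) ≤ 14·2·exp(−2nε²) = 28 exp(−2·897·0.068²).
So c = 2·897·0.068² = 8.2955.

8.295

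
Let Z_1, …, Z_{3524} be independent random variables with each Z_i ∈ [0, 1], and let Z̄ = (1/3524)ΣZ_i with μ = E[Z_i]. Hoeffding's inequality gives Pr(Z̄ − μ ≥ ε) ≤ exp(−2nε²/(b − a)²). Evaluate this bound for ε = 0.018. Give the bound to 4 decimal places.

Exponent: 2nε²/(b − a)² = 2·3524·0.018² / 1² = 2.28355.
Bound = exp(−2.28355) = 0.10192.

0.1019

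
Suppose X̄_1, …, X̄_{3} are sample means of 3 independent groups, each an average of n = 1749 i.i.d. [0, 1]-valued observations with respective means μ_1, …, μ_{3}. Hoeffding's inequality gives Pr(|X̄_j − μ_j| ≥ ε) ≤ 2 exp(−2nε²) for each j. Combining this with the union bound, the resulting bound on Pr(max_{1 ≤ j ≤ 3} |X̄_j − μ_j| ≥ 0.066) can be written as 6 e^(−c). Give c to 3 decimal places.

15.237

Union bound over the 3 events: Pr(max_{1 ≤ j ≤ 3} |X̄_j − μ_j| ≥ 0.066) ≤ 3·2·exp(−2nε²) = 6 exp(−2·1749·0.066²).
So c = 2·1749·0.066² = 15.2373.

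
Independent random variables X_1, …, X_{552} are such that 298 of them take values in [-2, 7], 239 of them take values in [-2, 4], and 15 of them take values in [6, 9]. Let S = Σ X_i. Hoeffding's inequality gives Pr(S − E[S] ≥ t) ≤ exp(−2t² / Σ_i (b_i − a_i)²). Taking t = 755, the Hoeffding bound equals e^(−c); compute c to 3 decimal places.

Σ(b_i − a_i)² = 298·9² + 239·6² + 15·3² = 32877.
c = 2t² / 32877 = 2·755² / 32877 = 34.6762.

34.676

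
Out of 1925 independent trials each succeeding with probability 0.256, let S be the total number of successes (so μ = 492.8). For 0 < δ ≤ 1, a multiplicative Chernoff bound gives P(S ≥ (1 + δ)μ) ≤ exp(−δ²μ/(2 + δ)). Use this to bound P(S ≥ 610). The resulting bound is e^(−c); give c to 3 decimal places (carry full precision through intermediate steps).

12.455

Write 610 = (1 + δ)μ, so δ = 610/492.8 − 1 = 0.2378247…
Then the exponent is δ²μ/(2 + δ) = (610 − μ)² / (μ·(2 + δ)) = 12.455423.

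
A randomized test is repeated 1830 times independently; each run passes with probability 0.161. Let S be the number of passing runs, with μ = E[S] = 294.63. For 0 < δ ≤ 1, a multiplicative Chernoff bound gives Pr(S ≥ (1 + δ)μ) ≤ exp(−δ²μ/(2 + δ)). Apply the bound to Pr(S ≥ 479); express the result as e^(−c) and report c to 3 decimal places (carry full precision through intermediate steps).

43.939

Write 479 = (1 + δ)μ, so δ = 479/294.63 − 1 = 0.6257679…
Then the exponent is δ²μ/(2 + δ) = (479 − μ)² / (μ·(2 + δ)) = 43.938701.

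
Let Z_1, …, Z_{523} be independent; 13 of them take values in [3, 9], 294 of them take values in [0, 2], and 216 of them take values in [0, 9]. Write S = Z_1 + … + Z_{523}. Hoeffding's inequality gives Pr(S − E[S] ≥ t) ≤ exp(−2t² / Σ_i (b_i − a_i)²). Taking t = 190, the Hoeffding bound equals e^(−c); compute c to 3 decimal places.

Σ(b_i − a_i)² = 13·6² + 294·2² + 216·9² = 19140.
c = 2t² / 19140 = 2·190² / 19140 = 3.7722.

3.772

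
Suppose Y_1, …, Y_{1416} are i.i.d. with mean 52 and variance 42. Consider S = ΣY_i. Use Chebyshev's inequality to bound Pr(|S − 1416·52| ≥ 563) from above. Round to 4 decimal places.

Var(S) = n·Var(Y_i) = 1416·42 = 59472.
Chebyshev: Pr(|S − 1416·52| ≥ 563) ≤ Var(S)/563² = 59472/316969 = 0.1876.

0.1876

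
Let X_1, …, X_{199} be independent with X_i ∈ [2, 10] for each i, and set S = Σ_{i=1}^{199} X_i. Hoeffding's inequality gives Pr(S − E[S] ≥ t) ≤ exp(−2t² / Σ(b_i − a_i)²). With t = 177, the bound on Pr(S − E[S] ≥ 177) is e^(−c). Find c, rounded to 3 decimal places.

Σ(b_i − a_i)² = 199·(8)² = 12736.
c = 2t²/12736 = 2·177²/12736 = 4.9198.

4.920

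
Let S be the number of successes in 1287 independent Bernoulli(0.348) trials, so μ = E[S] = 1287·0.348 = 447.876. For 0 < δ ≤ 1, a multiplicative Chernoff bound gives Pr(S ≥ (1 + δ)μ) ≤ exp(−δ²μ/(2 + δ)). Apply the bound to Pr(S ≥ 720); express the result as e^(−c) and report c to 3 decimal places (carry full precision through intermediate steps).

63.407

Write 720 = (1 + δ)μ, so δ = 720/447.876 − 1 = 0.6075878…
Then the exponent is δ²μ/(2 + δ) = (720 − μ)² / (μ·(2 + δ)) = 63.406964.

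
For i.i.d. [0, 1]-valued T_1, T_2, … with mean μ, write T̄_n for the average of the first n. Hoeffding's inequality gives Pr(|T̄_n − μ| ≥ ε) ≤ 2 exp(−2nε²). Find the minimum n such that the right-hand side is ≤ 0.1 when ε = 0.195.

40

Require 2·exp(−2nε²) ≤ 0.1, i.e. 2nε² ≥ ln(2/0.1) = 2.995732.
So n ≥ 2.995732 / (2·0.195²) = 39.392.
The smallest integer n is 40.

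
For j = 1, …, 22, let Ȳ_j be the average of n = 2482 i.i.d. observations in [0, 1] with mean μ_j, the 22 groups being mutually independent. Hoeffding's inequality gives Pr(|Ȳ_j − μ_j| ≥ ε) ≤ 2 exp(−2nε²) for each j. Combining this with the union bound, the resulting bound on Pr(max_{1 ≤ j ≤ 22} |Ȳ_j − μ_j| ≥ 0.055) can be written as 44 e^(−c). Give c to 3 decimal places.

15.016

Union bound over the 22 events: Pr(max_{1 ≤ j ≤ 22} |Ȳ_j − μ_j| ≥ 0.055) ≤ 22·2·exp(−2nε²) = 44 exp(−2·2482·0.055²).
So c = 2·2482·0.055² = 15.0161.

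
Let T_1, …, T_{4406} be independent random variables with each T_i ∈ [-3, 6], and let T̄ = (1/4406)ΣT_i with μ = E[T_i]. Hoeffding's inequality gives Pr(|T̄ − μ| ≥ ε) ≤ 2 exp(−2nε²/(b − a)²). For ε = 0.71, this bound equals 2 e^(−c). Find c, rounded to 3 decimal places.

54.841

c = 2nε²/(b − a)² = 2·4406·0.71² / 9² = 54.8411.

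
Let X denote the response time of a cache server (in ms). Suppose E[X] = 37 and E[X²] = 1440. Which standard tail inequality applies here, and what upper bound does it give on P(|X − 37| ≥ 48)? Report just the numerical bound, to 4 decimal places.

The first two moments determine the variance, so Chebyshev's inequality is the sharpest standard bound available.
Var(X) = E[X²] − (E[X])² = 1440 − 1369 = 71.
Chebyshev's inequality: P(|X − μ| ≥ t) ≤ Var(X)/t² = 71/2304 = 0.0308.

0.0308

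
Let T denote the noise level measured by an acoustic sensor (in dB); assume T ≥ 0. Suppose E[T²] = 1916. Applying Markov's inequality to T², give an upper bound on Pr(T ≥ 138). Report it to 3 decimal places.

Since T ≥ 0, the event {T ≥ 138} is the same as {T² ≥ 19044}.
Markov's inequality applied to T² gives Pr(T² ≥ 19044) ≤ E[T²]/19044 = 1916/19044 = 0.1006.

0.101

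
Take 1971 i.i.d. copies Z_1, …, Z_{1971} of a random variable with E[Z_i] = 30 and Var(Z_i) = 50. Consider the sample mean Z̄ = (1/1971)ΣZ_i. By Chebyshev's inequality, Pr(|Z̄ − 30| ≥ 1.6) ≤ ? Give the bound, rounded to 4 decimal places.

0.0099

Var(Z̄) = Var(Z_i)/n = 50/1971 = 0.025368.
Chebyshev: Pr(|Z̄ − 30| ≥ 1.6) ≤ Var(Z̄)/(1.6)² = 50/(1971·1.6²) = 0.0099.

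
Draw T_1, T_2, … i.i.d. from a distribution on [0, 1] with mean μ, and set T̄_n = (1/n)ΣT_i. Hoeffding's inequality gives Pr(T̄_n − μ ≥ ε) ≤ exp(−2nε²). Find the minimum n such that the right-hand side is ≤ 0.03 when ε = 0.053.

625

Require exp(−2nε²) ≤ 0.03, i.e. 2nε² ≥ ln(1/0.03) = 3.506558.
So n ≥ 3.506558 / (2·0.053²) = 624.165.
The smallest integer n is 625.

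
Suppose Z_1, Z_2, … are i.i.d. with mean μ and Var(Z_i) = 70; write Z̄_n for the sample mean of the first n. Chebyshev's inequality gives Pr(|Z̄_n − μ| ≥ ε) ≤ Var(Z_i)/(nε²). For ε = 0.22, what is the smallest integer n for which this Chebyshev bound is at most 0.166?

8713

Require 70/(n·0.22²) ≤ 0.166, i.e. n ≥ 70/(0.166·0.22²) = 8712.536.
The smallest integer n is 8713.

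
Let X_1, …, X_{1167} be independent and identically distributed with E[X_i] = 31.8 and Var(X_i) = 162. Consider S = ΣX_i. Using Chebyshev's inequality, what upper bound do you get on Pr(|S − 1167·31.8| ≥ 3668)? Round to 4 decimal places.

0.0141

Var(S) = n·Var(X_i) = 1167·162 = 189054.
Chebyshev: Pr(|S − 1167·31.8| ≥ 3668) ≤ Var(S)/3668² = 189054/13454224 = 0.0141.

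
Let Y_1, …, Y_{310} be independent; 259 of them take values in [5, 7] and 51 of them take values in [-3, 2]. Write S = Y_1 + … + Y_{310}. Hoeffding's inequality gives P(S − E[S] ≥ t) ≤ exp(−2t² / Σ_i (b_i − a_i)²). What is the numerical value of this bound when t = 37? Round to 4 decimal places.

0.3058

Σ(b_i − a_i)² = 259·2² + 51·5² = 2311.
Exponent = 2·37² / 2311 = 1.18477.
Bound = exp(−1.18477) = 0.30582.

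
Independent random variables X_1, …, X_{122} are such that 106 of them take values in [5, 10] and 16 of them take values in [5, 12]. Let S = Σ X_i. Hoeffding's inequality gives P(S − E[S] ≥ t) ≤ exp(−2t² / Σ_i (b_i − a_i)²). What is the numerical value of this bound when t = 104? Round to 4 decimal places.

0.0018

Σ(b_i − a_i)² = 106·5² + 16·7² = 3434.
Exponent = 2·104² / 3434 = 6.29936.
Bound = exp(−6.29936) = 0.00184.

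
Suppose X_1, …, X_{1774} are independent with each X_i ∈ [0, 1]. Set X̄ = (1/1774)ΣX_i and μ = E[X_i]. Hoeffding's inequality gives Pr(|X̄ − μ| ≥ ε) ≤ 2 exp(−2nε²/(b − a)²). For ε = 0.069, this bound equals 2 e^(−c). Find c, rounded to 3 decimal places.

c = 2nε²/(b − a)² = 2·1774·0.069² / 1² = 16.8920.

16.892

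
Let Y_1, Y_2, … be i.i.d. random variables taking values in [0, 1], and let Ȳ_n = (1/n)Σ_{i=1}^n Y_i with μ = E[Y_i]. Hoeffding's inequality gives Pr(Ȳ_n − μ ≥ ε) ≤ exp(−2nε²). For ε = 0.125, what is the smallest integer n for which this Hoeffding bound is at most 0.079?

Require exp(−2nε²) ≤ 0.079, i.e. 2nε² ≥ ln(1/0.079) = 2.538307.
So n ≥ 2.538307 / (2·0.125²) = 81.226.
The smallest integer n is 82.

82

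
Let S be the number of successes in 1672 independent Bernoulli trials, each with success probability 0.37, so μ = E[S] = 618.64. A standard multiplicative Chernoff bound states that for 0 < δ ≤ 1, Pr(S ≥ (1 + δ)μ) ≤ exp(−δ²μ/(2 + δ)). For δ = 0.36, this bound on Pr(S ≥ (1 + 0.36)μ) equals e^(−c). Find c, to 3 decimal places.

33.973

c = δ²μ/(2 + δ) = 0.36²·618.64/(2 + 0.36) = 33.9728.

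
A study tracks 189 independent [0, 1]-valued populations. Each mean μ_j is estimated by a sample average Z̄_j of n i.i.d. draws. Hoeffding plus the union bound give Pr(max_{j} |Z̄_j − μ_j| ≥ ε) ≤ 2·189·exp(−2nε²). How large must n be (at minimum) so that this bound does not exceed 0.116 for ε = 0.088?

Need 2·189·exp(−2nε²) ≤ 0.116, i.e. exp(−2nε²) ≤ 0.116/378.
So 2nε² ≥ ln(378/0.116) = 8.089059.
Hence n ≥ 8.089059/(2·0.088²) = 522.279.
The smallest integer n is 523.

523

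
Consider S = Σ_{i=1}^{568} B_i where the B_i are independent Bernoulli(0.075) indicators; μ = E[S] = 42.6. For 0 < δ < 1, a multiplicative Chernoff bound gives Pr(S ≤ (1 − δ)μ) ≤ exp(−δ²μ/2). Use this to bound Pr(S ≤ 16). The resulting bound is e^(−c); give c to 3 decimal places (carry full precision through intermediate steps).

8.305

Write 16 = (1 − δ)μ, so δ = 1 − 16/42.6 = 0.6244131…
Then the exponent is δ²μ/2 = (μ − 16)²/(2μ) = 8.304695.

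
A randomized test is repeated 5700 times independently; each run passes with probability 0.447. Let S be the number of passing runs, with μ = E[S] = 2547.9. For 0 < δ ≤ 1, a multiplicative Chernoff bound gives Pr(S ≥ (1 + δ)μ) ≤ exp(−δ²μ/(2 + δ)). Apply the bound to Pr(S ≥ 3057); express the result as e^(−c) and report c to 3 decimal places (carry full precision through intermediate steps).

46.242

Write 3057 = (1 + δ)μ, so δ = 3057/2547.9 − 1 = 0.1998116…
Then the exponent is δ²μ/(2 + δ) = (3057 − μ)² / (μ·(2 + δ)) = 46.242183.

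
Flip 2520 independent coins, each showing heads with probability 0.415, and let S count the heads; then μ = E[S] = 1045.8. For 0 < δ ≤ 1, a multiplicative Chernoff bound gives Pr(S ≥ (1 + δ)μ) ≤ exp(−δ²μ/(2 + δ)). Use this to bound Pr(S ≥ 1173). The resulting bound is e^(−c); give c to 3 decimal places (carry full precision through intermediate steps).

Write 1173 = (1 + δ)μ, so δ = 1173/1045.8 − 1 = 0.1216294…
Then the exponent is δ²μ/(2 + δ) = (1173 − μ)² / (μ·(2 + δ)) = 7.292158.

7.292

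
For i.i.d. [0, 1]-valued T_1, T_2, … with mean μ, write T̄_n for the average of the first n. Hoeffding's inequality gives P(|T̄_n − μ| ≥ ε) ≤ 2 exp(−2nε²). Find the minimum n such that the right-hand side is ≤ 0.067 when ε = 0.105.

155

Require 2·exp(−2nε²) ≤ 0.067, i.e. 2nε² ≥ ln(2/0.067) = 3.396210.
So n ≥ 3.396210 / (2·0.105²) = 154.023.
The smallest integer n is 155.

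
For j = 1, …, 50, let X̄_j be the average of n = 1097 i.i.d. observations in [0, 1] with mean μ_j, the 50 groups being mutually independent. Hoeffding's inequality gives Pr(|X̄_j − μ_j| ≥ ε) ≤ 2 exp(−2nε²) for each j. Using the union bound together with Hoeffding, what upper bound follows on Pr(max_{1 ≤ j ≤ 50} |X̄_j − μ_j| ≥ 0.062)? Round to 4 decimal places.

0.0217

Per-experiment Hoeffding bound: 2·exp(−2·1097·0.062²) = 2·exp(−8.43374) = 0.00043482.
Union bound over 50 events: 50·0.00043482 = 0.02174.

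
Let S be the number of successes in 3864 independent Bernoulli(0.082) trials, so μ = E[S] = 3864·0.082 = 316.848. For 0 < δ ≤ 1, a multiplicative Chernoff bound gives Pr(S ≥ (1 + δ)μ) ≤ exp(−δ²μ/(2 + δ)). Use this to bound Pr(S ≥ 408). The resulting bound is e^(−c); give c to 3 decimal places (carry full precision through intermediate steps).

11.463

Write 408 = (1 + δ)μ, so δ = 408/316.848 − 1 = 0.2876837…
Then the exponent is δ²μ/(2 + δ) = (408 − μ)² / (μ·(2 + δ)) = 11.462661.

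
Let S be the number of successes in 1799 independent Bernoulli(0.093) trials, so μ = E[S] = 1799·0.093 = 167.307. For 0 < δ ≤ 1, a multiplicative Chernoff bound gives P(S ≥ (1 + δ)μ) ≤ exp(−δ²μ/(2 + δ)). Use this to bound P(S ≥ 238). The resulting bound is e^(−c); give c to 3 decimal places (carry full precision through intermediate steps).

Write 238 = (1 + δ)μ, so δ = 238/167.307 − 1 = 0.4225346…
Then the exponent is δ²μ/(2 + δ) = (238 − μ)² / (μ·(2 + δ)) = 12.330160.

12.330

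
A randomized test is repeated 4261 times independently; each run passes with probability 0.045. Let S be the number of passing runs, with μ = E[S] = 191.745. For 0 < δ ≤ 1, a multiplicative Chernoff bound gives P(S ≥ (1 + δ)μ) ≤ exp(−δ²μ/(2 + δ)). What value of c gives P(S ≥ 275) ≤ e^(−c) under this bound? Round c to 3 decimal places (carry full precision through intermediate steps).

Write 275 = (1 + δ)μ, so δ = 275/191.745 − 1 = 0.4341965…
Then the exponent is δ²μ/(2 + δ) = (275 − μ)² / (μ·(2 + δ)) = 14.850497.

14.850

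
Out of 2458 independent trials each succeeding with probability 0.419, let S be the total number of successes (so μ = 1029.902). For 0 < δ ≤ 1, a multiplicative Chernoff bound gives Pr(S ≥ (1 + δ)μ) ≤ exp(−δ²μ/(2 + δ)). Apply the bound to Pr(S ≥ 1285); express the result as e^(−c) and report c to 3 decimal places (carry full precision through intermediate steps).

28.111

Write 1285 = (1 + δ)μ, so δ = 1285/1029.902 − 1 = 0.2476915…
Then the exponent is δ²μ/(2 + δ) = (1285 − μ)² / (μ·(2 + δ)) = 28.111337.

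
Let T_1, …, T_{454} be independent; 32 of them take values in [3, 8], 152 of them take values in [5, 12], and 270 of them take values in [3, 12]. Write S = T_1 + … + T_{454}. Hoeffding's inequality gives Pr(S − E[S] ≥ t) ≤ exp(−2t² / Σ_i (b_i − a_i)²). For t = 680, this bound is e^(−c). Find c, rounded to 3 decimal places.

Σ(b_i − a_i)² = 32·5² + 152·7² + 270·9² = 30118.
c = 2t² / 30118 = 2·680² / 30118 = 30.7059.

30.706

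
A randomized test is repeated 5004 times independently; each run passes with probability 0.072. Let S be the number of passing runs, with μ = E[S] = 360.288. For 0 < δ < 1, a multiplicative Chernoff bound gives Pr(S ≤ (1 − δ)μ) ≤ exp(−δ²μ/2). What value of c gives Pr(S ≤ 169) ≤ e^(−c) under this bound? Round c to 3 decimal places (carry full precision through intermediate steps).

50.780

Write 169 = (1 − δ)μ, so δ = 1 − 169/360.288 = 0.5309308…
Then the exponent is δ²μ/2 = (μ − 169)²/(2μ) = 50.780346.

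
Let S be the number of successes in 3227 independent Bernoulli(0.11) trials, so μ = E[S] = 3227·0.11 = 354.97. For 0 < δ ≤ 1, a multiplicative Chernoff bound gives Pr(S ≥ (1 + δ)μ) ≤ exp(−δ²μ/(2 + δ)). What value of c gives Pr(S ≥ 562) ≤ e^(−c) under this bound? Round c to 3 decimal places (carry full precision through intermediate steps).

Write 562 = (1 + δ)μ, so δ = 562/354.97 − 1 = 0.5832324…
Then the exponent is δ²μ/(2 + δ) = (562 − μ)² / (μ·(2 + δ)) = 46.742446.

46.742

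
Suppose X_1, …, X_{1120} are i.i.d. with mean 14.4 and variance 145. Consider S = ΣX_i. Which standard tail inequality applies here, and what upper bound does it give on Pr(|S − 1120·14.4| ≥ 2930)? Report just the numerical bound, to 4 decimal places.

With mean and variance of each term known, Chebyshev's inequality bounds the deviation of the sum (or sample mean).
Var(S) = n·Var(X_i) = 1120·145 = 162400.
Chebyshev: Pr(|S − 1120·14.4| ≥ 2930) ≤ Var(S)/2930² = 162400/8584900 = 0.0189.

0.0189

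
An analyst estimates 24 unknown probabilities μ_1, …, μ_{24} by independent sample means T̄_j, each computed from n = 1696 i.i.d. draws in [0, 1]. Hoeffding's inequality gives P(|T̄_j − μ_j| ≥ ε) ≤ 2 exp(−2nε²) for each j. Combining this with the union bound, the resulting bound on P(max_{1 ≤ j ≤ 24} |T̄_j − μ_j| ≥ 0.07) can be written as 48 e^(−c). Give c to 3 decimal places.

16.621

Union bound over the 24 events: P(max_{1 ≤ j ≤ 24} |T̄_j − μ_j| ≥ 0.07) ≤ 24·2·exp(−2nε²) = 48 exp(−2·1696·0.07²).
So c = 2·1696·0.07² = 16.6208.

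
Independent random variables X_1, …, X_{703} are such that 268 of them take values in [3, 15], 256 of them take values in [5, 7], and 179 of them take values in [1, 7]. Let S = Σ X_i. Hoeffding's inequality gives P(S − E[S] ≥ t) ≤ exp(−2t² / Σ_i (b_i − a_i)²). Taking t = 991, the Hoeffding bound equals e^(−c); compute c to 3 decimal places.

Σ(b_i − a_i)² = 268·12² + 256·2² + 179·6² = 46060.
c = 2t² / 46060 = 2·991² / 46060 = 42.6436.

42.644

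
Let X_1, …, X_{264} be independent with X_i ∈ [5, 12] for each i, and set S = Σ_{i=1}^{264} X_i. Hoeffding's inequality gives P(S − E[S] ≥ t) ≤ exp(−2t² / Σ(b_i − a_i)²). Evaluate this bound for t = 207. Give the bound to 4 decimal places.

Σ(b_i − a_i)² = 264·(7)² = 12936.
Exponent = 2·207²/12936 = 6.6248.
Bound = exp(−6.6248) = 0.00133.

0.0013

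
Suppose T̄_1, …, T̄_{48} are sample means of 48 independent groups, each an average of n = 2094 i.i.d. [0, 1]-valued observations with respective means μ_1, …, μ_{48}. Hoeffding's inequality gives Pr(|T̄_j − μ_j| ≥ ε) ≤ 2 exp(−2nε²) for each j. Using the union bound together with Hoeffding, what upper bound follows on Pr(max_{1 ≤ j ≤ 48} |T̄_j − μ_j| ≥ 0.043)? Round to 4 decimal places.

0.0416

Per-experiment Hoeffding bound: 2·exp(−2·2094·0.043²) = 2·exp(−7.74361) = 0.00086701.
Union bound over 48 events: 48·0.00086701 = 0.04162.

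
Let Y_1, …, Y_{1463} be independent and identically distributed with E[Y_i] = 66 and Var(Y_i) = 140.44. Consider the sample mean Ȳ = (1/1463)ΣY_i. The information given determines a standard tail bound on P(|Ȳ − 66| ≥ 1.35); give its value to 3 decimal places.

With mean and variance of each term known, Chebyshev's inequality bounds the deviation of the sum (or sample mean).
Var(Ȳ) = Var(Y_i)/n = 140.44/1463 = 0.095995.
Chebyshev: P(|Ȳ − 66| ≥ 1.35) ≤ Var(Ȳ)/(1.35)² = 140.44/(1463·1.35²) = 0.0527.

0.053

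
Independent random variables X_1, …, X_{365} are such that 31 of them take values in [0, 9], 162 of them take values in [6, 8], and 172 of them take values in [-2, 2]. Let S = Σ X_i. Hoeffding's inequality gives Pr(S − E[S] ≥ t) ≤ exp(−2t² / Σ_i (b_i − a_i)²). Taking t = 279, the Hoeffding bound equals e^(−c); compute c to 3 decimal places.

26.338

Σ(b_i − a_i)² = 31·9² + 162·2² + 172·4² = 5911.
c = 2t² / 5911 = 2·279² / 5911 = 26.3377.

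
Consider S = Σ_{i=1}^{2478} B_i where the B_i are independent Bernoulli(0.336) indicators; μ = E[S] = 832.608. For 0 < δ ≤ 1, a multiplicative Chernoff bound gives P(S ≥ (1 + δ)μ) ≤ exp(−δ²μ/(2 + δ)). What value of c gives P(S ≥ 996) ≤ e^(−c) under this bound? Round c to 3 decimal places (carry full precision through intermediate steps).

Write 996 = (1 + δ)μ, so δ = 996/832.608 − 1 = 0.1962412…
Then the exponent is δ²μ/(2 + δ) = (996 − μ)² / (μ·(2 + δ)) = 14.599600.

14.600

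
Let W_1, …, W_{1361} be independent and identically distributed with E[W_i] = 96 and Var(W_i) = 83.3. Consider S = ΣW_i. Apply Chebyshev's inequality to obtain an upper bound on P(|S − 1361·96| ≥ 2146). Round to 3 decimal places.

Var(S) = n·Var(W_i) = 1361·83.3 = 113371.3.
Chebyshev: P(|S − 1361·96| ≥ 2146) ≤ Var(S)/2146² = 113371.3/4605316 = 0.0246.

0.025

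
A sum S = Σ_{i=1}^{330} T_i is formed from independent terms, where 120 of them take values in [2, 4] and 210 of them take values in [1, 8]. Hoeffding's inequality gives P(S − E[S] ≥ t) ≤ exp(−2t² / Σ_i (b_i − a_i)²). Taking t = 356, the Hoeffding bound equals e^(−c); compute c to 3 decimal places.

Σ(b_i − a_i)² = 120·2² + 210·7² = 10770.
c = 2t² / 10770 = 2·356² / 10770 = 23.5350.

23.535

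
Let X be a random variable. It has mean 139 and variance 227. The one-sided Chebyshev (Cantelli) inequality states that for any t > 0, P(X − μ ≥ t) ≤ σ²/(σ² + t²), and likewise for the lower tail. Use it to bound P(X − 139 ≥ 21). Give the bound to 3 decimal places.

0.340

Here σ² = 227 and t = 21, so σ² + t² = 668.
Cantelli's bound: 227/668 = 0.3398.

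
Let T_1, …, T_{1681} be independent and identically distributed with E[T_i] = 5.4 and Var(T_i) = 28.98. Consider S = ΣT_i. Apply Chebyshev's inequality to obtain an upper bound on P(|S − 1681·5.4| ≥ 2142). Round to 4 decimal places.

Var(S) = n·Var(T_i) = 1681·28.98 = 48715.38.
Chebyshev: P(|S − 1681·5.4| ≥ 2142) ≤ Var(S)/2142² = 48715.38/4588164 = 0.0106.

0.0106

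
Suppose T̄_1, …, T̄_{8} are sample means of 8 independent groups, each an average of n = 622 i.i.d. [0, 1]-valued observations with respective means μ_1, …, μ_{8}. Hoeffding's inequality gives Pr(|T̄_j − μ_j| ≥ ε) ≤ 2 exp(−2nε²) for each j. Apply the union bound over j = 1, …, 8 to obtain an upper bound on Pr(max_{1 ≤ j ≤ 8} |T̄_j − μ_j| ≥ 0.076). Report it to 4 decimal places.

Per-experiment Hoeffding bound: 2·exp(−2·622·0.076²) = 2·exp(−7.18534) = 0.0015152.
Union bound over 8 events: 8·0.0015152 = 0.01212.

0.0121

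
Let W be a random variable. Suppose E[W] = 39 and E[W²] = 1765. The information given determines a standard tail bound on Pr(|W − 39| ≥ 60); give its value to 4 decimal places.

0.0678

The first two moments determine the variance, so Chebyshev's inequality is the sharpest standard bound available.
Var(W) = E[W²] − (E[W])² = 1765 − 1521 = 244.
Chebyshev's inequality: Pr(|W − μ| ≥ t) ≤ Var(W)/t² = 244/3600 = 0.0678.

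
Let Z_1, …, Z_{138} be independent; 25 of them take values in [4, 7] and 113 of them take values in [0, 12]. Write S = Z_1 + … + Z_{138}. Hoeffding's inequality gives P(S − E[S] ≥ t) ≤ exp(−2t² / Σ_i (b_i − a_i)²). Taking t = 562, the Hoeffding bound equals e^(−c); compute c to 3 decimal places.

38.291

Σ(b_i − a_i)² = 25·3² + 113·12² = 16497.
c = 2t² / 16497 = 2·562² / 16497 = 38.2911.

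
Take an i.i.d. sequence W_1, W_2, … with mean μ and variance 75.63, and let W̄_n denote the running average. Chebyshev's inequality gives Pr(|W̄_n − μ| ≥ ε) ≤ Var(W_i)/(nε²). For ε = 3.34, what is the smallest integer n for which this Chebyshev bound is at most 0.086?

Require 75.63/(n·3.34²) ≤ 0.086, i.e. n ≥ 75.63/(0.086·3.34²) = 78.832.
The smallest integer n is 79.

79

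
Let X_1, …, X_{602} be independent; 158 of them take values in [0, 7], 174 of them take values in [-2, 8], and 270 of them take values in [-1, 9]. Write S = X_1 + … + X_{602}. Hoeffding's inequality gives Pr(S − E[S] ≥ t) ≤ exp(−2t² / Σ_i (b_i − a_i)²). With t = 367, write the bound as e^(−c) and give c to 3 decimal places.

Σ(b_i − a_i)² = 158·7² + 174·10² + 270·10² = 52142.
c = 2t² / 52142 = 2·367² / 52142 = 5.1662.

5.166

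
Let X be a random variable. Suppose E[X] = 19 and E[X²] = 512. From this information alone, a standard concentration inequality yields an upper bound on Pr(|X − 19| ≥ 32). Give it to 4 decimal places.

The first two moments determine the variance, so Chebyshev's inequality is the sharpest standard bound available.
Var(X) = E[X²] − (E[X])² = 512 − 361 = 151.
Chebyshev's inequality: Pr(|X − μ| ≥ t) ≤ Var(X)/t² = 151/1024 = 0.1475.

0.1475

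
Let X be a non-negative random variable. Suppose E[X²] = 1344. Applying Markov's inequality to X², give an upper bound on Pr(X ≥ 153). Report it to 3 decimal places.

Since X ≥ 0, the event {X ≥ 153} is the same as {X² ≥ 23409}.
Markov's inequality applied to X² gives Pr(X² ≥ 23409) ≤ E[X²]/23409 = 1344/23409 = 0.0574.

0.057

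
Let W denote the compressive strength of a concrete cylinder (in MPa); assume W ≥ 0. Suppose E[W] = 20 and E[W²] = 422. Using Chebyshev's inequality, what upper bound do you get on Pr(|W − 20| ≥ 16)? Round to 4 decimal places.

Var(W) = E[W²] − (E[W])² = 422 − 400 = 22.
Chebyshev's inequality: Pr(|W − μ| ≥ t) ≤ Var(W)/t² = 22/256 = 0.0859.

0.0859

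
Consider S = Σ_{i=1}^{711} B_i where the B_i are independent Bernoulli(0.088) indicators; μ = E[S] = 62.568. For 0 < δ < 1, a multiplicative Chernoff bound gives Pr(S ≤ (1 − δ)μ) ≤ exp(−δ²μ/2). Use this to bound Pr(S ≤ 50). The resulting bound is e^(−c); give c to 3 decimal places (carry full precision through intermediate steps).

1.262

Write 50 = (1 − δ)μ, so δ = 1 − 50/62.568 = 0.2008695…
Then the exponent is δ²μ/2 = (μ − 50)²/(2μ) = 1.262264.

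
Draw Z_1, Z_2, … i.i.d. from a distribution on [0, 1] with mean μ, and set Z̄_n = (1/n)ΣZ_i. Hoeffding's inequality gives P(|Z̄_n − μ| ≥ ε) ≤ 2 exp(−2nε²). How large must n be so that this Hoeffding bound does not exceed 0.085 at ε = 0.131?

93

Require 2·exp(−2nε²) ≤ 0.085, i.e. 2nε² ≥ ln(2/0.085) = 3.158251.
So n ≥ 3.158251 / (2·0.131²) = 92.018.
The smallest integer n is 93.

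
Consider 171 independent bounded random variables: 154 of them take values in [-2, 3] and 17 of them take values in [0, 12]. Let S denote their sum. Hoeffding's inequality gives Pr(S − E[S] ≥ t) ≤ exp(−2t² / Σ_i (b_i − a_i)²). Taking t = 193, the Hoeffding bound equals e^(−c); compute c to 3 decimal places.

Σ(b_i − a_i)² = 154·5² + 17·12² = 6298.
c = 2t² / 6298 = 2·193² / 6298 = 11.8288.

11.829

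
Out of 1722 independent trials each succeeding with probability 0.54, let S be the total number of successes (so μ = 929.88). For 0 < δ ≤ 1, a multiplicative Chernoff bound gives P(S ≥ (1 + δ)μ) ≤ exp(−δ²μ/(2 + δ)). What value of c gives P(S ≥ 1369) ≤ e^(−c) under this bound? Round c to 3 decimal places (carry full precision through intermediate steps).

83.878

Write 1369 = (1 + δ)μ, so δ = 1369/929.88 − 1 = 0.472233…
Then the exponent is δ²μ/(2 + δ) = (1369 − μ)² / (μ·(2 + δ)) = 83.878399.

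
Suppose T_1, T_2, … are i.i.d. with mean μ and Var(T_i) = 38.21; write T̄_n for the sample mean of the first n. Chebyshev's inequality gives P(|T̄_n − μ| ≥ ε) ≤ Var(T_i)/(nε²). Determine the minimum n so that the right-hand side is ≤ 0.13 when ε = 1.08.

252

Require 38.21/(n·1.08²) ≤ 0.13, i.e. n ≥ 38.21/(0.13·1.08²) = 251.992.
The smallest integer n is 252.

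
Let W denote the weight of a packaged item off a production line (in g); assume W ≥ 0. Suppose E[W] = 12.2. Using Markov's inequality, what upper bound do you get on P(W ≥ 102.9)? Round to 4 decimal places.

0.1186

Markov's inequality: for a non-negative random variable, P(W ≥ a) ≤ E[W]/a.
Here E[W] = 12.2 and a = 102.9, so the bound is 12.2/102.9 = 0.1186.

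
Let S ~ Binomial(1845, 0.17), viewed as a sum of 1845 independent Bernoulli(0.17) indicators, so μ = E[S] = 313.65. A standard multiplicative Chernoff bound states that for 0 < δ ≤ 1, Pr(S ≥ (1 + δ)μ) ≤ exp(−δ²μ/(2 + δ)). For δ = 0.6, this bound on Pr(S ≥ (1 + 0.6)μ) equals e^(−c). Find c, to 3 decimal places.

c = δ²μ/(2 + δ) = 0.6²·313.65/(2 + 0.6) = 43.4285.

43.428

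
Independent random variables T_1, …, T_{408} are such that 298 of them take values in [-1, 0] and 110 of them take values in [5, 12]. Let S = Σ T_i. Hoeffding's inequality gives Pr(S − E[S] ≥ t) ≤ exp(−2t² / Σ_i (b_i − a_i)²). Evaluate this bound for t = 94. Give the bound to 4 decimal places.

Σ(b_i − a_i)² = 298·1² + 110·7² = 5688.
Exponent = 2·94² / 5688 = 3.10689.
Bound = exp(−3.10689) = 0.04474.

0.0447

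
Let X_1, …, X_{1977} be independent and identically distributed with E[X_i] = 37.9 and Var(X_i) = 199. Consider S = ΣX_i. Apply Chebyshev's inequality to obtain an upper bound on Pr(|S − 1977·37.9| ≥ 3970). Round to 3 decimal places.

Var(S) = n·Var(X_i) = 1977·199 = 393423.
Chebyshev: Pr(|S − 1977·37.9| ≥ 3970) ≤ Var(S)/3970² = 393423/15760900 = 0.0250.

0.025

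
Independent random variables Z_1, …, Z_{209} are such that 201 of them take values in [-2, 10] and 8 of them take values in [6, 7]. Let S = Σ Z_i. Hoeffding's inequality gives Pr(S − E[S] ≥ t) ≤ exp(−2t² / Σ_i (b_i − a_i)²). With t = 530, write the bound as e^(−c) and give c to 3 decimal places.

Σ(b_i − a_i)² = 201·12² + 8·1² = 28952.
c = 2t² / 28952 = 2·530² / 28952 = 19.4045.

19.405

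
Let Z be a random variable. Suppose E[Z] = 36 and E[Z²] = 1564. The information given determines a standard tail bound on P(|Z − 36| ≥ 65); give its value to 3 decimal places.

0.063

The first two moments determine the variance, so Chebyshev's inequality is the sharpest standard bound available.
Var(Z) = E[Z²] − (E[Z])² = 1564 − 1296 = 268.
Chebyshev's inequality: P(|Z − μ| ≥ t) ≤ Var(Z)/t² = 268/4225 = 0.0634.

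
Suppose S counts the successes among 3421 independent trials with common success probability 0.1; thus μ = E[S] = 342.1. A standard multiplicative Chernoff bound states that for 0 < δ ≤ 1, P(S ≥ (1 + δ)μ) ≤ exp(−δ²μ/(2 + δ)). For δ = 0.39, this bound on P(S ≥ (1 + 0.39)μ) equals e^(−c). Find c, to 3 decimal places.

21.771

c = δ²μ/(2 + δ) = 0.39²·342.1/(2 + 0.39) = 21.7713.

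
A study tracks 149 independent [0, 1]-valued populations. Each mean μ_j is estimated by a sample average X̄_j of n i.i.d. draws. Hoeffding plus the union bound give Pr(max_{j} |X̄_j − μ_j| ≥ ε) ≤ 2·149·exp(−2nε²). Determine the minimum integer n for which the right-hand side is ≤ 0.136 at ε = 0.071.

763

Need 2·149·exp(−2nε²) ≤ 0.136, i.e. exp(−2nε²) ≤ 0.136/298.
So 2nε² ≥ ln(298/0.136) = 7.692194.
Hence n ≥ 7.692194/(2·0.071²) = 762.963.
The smallest integer n is 763.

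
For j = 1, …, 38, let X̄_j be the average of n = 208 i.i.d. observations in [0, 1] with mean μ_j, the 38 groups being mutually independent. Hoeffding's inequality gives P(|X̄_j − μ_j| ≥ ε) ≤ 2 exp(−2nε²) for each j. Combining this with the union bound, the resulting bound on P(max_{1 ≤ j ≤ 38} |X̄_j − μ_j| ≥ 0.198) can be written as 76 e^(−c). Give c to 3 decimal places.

16.309

Union bound over the 38 events: P(max_{1 ≤ j ≤ 38} |X̄_j − μ_j| ≥ 0.198) ≤ 38·2·exp(−2nε²) = 76 exp(−2·208·0.198²).
So c = 2·208·0.198² = 16.3089.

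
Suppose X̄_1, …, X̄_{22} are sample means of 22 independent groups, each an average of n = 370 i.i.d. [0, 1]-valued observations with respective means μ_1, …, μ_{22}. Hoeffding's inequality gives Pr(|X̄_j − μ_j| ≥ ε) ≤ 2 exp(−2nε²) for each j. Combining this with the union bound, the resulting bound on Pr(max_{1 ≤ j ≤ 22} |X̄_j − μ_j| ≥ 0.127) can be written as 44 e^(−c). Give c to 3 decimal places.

Union bound over the 22 events: Pr(max_{1 ≤ j ≤ 22} |X̄_j − μ_j| ≥ 0.127) ≤ 22·2·exp(−2nε²) = 44 exp(−2·370·0.127²).
So c = 2·370·0.127² = 11.9355.

11.935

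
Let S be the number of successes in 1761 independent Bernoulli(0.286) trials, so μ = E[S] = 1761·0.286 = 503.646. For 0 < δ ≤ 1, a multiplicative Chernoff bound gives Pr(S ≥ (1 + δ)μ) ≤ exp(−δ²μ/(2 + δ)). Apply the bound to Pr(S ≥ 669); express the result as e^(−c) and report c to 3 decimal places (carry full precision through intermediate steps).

23.316

Write 669 = (1 + δ)μ, so δ = 669/503.646 − 1 = 0.3283139…
Then the exponent is δ²μ/(2 + δ) = (669 − μ)² / (μ·(2 + δ)) = 23.316453.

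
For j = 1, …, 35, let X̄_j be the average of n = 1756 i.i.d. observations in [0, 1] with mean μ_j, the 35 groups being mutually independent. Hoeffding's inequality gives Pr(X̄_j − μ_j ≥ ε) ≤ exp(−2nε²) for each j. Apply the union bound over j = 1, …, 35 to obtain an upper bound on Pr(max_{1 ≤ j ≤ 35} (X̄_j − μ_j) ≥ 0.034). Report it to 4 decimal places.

0.6038

Per-experiment Hoeffding bound: exp(−2·1756·0.034²) = exp(−4.05987) = 0.017251.
Union bound over 35 events: 35·0.017251 = 0.60379.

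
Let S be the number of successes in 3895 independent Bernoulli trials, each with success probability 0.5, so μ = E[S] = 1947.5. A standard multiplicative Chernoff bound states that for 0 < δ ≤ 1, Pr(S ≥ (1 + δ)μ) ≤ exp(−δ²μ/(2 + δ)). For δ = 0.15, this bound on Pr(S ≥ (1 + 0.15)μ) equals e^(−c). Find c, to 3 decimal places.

c = δ²μ/(2 + δ) = 0.15²·1947.5/(2 + 0.15) = 20.3808.

20.381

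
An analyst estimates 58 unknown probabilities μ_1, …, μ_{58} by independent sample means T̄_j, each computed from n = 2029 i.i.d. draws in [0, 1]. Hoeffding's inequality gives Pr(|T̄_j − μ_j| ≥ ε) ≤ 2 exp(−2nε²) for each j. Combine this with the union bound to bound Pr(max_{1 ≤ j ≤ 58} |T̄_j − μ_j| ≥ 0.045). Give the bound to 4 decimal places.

Per-experiment Hoeffding bound: 2·exp(−2·2029·0.045²) = 2·exp(−8.21745) = 0.0005398.
Union bound over 58 events: 58·0.0005398 = 0.03131.

0.0313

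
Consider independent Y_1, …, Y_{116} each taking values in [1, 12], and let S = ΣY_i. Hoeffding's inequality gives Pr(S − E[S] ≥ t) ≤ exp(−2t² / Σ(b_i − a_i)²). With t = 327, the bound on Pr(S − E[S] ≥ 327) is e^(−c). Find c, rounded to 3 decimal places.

15.236

Σ(b_i − a_i)² = 116·(11)² = 14036.
c = 2t²/14036 = 2·327²/14036 = 15.2364.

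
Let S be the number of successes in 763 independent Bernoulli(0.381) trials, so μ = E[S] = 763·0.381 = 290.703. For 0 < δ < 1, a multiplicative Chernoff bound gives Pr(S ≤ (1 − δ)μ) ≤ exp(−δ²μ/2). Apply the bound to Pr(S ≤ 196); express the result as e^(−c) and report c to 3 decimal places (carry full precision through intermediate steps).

Write 196 = (1 − δ)μ, so δ = 1 − 196/290.703 = 0.3257724…
Then the exponent is δ²μ/2 = (μ − 196)²/(2μ) = 15.425810.

15.426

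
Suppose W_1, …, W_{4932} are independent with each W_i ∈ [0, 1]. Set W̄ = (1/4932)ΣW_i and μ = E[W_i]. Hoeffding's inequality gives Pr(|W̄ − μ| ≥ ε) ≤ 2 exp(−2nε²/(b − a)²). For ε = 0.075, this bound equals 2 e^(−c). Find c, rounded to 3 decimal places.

55.485

c = 2nε²/(b − a)² = 2·4932·0.075² / 1² = 55.4850.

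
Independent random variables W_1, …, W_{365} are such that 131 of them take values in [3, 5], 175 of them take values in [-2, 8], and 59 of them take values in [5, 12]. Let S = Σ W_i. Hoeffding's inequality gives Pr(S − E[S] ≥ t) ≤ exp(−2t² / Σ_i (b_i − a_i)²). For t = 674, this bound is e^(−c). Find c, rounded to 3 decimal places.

43.440

Σ(b_i − a_i)² = 131·2² + 175·10² + 59·7² = 20915.
c = 2t² / 20915 = 2·674² / 20915 = 43.4402.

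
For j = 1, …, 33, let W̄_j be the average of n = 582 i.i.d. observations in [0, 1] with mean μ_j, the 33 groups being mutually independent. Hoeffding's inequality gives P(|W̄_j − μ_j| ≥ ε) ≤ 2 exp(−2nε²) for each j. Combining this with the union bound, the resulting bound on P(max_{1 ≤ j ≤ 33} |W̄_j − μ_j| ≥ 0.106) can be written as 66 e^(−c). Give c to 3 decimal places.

13.079

Union bound over the 33 events: P(max_{1 ≤ j ≤ 33} |W̄_j − μ_j| ≥ 0.106) ≤ 33·2·exp(−2nε²) = 66 exp(−2·582·0.106²).
So c = 2·582·0.106² = 13.0787.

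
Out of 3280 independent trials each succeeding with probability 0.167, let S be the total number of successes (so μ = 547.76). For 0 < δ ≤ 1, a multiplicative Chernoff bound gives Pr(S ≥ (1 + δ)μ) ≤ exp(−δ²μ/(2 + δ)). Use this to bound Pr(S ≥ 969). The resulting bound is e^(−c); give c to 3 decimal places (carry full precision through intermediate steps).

116.988

Write 969 = (1 + δ)μ, so δ = 969/547.76 − 1 = 0.7690229…
Then the exponent is δ²μ/(2 + δ) = (969 − μ)² / (μ·(2 + δ)) = 116.988276.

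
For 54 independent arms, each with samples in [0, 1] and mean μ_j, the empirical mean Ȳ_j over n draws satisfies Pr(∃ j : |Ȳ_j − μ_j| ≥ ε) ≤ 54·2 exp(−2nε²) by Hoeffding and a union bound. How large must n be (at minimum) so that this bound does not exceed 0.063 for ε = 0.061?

1001

Need 2·54·exp(−2nε²) ≤ 0.063, i.e. exp(−2nε²) ≤ 0.063/108.
So 2nε² ≥ ln(108/0.063) = 7.446752.
Hence n ≥ 7.446752/(2·0.061²) = 1000.639.
The smallest integer n is 1001.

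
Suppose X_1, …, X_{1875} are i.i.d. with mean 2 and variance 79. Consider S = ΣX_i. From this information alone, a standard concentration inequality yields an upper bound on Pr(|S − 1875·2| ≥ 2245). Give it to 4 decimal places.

With mean and variance of each term known, Chebyshev's inequality bounds the deviation of the sum (or sample mean).
Var(S) = n·Var(X_i) = 1875·79 = 148125.
Chebyshev: Pr(|S − 1875·2| ≥ 2245) ≤ Var(S)/2245² = 148125/5040025 = 0.0294.

0.0294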